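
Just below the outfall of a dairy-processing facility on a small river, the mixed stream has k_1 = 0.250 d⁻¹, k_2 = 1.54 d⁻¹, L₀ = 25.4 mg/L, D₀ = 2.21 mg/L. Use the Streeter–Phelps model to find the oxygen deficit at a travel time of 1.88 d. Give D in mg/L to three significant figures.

k_1 L₀/(k_2−k_1) = 0.250×25.4/(1.54−0.250) = 6.350/1.290 = 4.922 mg/L.
e^(−k_1 t) = e^(−0.250×1.880) = 0.6250; e^(−k_2 t) = e^(−1.54×1.880) = 0.05529.
D = 4.922 × (0.6250 − 0.05529) + 2.21 × 0.05529 = 2.804 + 0.1222 = 2.927 mg/L.

D ≈ 2.93 mg/L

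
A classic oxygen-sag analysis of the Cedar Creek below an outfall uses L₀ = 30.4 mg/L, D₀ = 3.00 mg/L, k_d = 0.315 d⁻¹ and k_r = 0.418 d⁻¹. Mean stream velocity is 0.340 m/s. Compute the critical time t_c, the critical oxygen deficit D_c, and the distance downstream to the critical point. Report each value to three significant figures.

t_c ≈ 2.43 d; D_c ≈ 10.7 mg/L; x_c ≈ 71.3 km

With k_r/k_d = 1.327 and 1 − D₀(k_r−k_d)/(k_d L₀) = 0.9677,
t_c = ln(1.327 × 0.9677) / (0.418 − 0.315) = ln(1.284) / 0.1030 = 0.2501/0.1030 = 2.428 d.
L(t_c) = L₀ e^(−k_d t_c) = 30.4 × 0.4654 = 14.15 mg/L, and at the critical point k_r D_c = k_d L, so D_c = (0.315/0.418) × 14.15 = 10.66 mg/L.
x_c = v t_c = 0.340 m/s × 2.428 d × 86400 s/d = 71330 m ≈ 71.3 km.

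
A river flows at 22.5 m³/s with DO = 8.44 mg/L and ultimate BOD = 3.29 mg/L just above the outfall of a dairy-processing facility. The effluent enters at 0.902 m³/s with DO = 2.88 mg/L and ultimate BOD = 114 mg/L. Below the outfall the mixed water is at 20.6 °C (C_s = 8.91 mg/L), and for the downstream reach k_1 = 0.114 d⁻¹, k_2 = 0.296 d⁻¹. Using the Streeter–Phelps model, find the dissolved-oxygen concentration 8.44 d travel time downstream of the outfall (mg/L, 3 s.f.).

Mixed DO = (22.5×8.44 + 0.902×2.88)/(22.5+0.902) = 192.5/23.40 = 8.226 mg/L.
Mixed L₀ = (22.5×3.29 + 0.902×114)/(23.40) = 176.9/23.40 = 7.557 mg/L.
Initial deficit D₀ = C_s − DO₀ = 8.91 − 8.226 = 0.6843 mg/L.
D(8.44) = [0.114×7.557/(0.296−0.114)](e^(−0.114×8.44) − e^(−0.296×8.44)) + 0.6843 e^(−0.296×8.44)
= 4.734 × (0.3821 − 0.08223) + 0.6843 × 0.08223 = 1.476 mg/L.
DO = 8.91 − 1.476 = 7.434 mg/L.

DO ≈ 7.43 mg/L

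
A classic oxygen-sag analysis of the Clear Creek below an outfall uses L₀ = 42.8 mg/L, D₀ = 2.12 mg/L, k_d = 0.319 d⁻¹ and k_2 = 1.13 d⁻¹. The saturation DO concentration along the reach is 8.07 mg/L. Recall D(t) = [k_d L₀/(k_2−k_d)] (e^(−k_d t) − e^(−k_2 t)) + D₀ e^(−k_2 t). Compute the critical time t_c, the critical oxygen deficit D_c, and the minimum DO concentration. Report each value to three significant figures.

t_c ≈ 1.39 d; D_c ≈ 7.75 mg/L; min DO ≈ 0.324 mg/L

At the critical point dD/dt = 0, so k_d L₀ e^(−k_d t) = k_2 D. Substituting D(t) from the Streeter–Phelps equation and solving for t gives
t_c = ln[(k_2/k_d)(1 − D₀(k_2−k_d)/(k_d L₀))] / (k_2−k_d).
Here k_2−k_d = 0.8110 d⁻¹ and 1 − D₀(k_2−k_d)/(k_d L₀) = 1 − 2.12×0.8110/(0.319×42.8) = 0.8741, so
t_c = ln(3.542 × 0.8741) / 0.8110 = 1.130 / 0.8110 = 1.394 d.
D_c = (k_d/k_2) L₀ e^(−k_d t_c) = (0.319/1.13) × 42.8 × e^(−0.319×1.394) = 0.2823 × 42.8 × 0.6411 = 7.746 mg/L.
Minimum DO = C_s − D_c = 8.07 − 7.746 = 0.3238 mg/L.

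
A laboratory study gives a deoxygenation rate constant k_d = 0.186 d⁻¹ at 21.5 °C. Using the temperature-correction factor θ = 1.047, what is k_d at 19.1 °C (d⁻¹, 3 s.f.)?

k_d ≈ 0.167 d⁻¹

k_d(T₂) = k_d(T₁) · θ^(T₂−T₁) = 0.186 × 1.047^(19.1−21.5)
= 0.186 × 1.047^-2.40 = 0.186 × 0.8956 = 0.1666 d⁻¹.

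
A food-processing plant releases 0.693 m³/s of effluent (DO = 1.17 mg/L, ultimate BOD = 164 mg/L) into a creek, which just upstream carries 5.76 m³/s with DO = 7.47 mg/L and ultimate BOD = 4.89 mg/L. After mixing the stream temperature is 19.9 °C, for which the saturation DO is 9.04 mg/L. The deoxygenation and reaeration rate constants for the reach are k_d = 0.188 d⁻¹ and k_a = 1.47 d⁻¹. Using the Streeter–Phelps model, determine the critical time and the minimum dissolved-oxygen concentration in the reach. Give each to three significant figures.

Mixed DO = (5.76×7.47 + 0.693×1.17)/(5.76+0.693) = 43.84/6.453 = 6.793 mg/L.
Mixed L₀ = (5.76×4.89 + 0.693×164)/(6.453) = 141.8/6.453 = 21.98 mg/L.
Initial deficit D₀ = C_s − DO₀ = 9.04 − 6.793 = 2.247 mg/L.
t_c = (1/1.282) ln[(1.47/0.188)(1 − 2.247×1.282/(0.188×21.98))] = 0.7800 × ln(2.369) = 0.6726 d.
D_c = (0.188/1.47) × 21.98 × e^(−0.188×0.6726) = 0.1279 × 21.98 × 0.8812 = 2.477 mg/L.
Minimum DO = 9.04 − 2.477 = 6.563 mg/L.

t_c ≈ 0.673 d; minimum DO ≈ 6.56 mg/L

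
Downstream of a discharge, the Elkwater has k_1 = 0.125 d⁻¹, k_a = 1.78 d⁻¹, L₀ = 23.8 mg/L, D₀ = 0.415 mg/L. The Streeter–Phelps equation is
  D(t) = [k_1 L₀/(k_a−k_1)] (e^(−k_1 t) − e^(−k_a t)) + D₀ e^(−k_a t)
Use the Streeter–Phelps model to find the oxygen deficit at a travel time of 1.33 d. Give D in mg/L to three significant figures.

k_1 L₀/(k_a−k_1) = 0.125×23.8/(1.78−0.125) = 2.975/1.655 = 1.798 mg/L.
e^(−k_1 t) = e^(−0.125×1.330) = 0.8468; e^(−k_a t) = e^(−1.78×1.330) = 0.09372.
D = 1.798 × (0.8468 − 0.09372) + 0.415 × 0.09372 = 1.354 + 0.03890 = 1.393 mg/L.

D ≈ 1.39 mg/L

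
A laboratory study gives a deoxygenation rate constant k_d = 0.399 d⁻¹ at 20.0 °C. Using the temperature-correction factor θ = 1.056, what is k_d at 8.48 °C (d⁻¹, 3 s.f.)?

k_d(T₂) = k_d(T₁) · θ^(T₂−T₁) = 0.399 × 1.056^(8.48−20.0)
= 0.399 × 1.056^-11.5 = 0.399 × 0.5338 = 0.2130 d⁻¹.

k_d ≈ 0.213 d⁻¹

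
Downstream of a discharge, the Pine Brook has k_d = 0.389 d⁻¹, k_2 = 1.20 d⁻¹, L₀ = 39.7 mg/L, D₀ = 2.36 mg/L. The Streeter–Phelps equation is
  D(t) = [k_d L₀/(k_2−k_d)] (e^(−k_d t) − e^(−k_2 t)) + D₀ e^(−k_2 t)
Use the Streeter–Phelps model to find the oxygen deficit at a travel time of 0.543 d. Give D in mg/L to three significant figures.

D ≈ 6.72 mg/L

k_d L₀/(k_2−k_d) = 0.389×39.7/(1.20−0.389) = 15.44/0.8110 = 19.04 mg/L.
e^(−k_d t) = e^(−0.389×0.5430) = 0.8096; e^(−k_2 t) = e^(−1.20×0.5430) = 0.5212.
D = 19.04 × (0.8096 − 0.5212) + 2.36 × 0.5212 = 5.491 + 1.230 = 6.721 mg/L.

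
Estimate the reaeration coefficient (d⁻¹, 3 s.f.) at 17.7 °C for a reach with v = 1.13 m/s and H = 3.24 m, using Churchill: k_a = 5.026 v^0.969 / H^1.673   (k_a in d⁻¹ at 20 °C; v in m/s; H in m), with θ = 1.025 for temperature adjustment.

k_a ≈ 0.748 d⁻¹

k_a(20) = 5.026 × 1.13^0.969 / 3.24^1.673 = 5.026 × 1.126 / 7.147 = 0.7916 d⁻¹.
k_a(17.7) = 0.7916 × 1.025^(17.7−20) = 0.7916 × 0.9448 = 0.7479 d⁻¹.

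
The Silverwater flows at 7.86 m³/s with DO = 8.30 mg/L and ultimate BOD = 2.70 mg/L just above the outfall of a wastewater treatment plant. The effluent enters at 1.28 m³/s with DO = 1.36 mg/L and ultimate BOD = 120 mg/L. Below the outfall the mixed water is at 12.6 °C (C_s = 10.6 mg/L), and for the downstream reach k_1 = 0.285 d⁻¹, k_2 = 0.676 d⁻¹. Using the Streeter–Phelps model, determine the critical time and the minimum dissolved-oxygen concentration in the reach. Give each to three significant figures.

t_c ≈ 1.52 d; minimum DO ≈ 5.38 mg/L

Mixed DO = (7.86×8.30 + 1.28×1.36)/(7.86+1.28) = 66.98/9.140 = 7.328 mg/L.
Mixed L₀ = (7.86×2.70 + 1.28×120)/(9.140) = 174.8/9.140 = 19.13 mg/L.
Initial deficit D₀ = C_s − DO₀ = 10.6 − 7.328 = 3.272 mg/L.
t_c = (1/0.3910) ln[(0.676/0.285)(1 − 3.272×0.3910/(0.285×19.13))] = 2.558 × ln(1.815) = 1.525 d.
D_c = (0.285/0.676) × 19.13 × e^(−0.285×1.525) = 0.4216 × 19.13 × 0.6475 = 5.222 mg/L.
Minimum DO = 10.6 − 5.222 = 5.378 mg/L.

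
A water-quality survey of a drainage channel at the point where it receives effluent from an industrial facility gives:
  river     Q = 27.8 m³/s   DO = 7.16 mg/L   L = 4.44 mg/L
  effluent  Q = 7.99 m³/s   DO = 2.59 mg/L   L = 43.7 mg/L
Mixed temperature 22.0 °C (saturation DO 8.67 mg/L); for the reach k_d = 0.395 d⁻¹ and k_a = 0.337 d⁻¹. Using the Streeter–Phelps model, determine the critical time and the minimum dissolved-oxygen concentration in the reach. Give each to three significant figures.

t_c ≈ 2.26 d; minimum DO ≈ 2.33 mg/L

Mixed DO = (27.8×7.16 + 7.99×2.59)/(27.8+7.99) = 219.7/35.79 = 6.140 mg/L.
Mixed L₀ = (27.8×4.44 + 7.99×43.7)/(35.79) = 472.6/35.79 = 13.20 mg/L.
Initial deficit D₀ = C_s − DO₀ = 8.67 − 6.140 = 2.530 mg/L.
t_c = (1/-0.05800) ln[(0.337/0.395)(1 − 2.530×-0.05800/(0.395×13.20))] = -17.24 × ln(0.8772) = 2.260 d.
D_c = (0.395/0.337) × 13.20 × e^(−0.395×2.260) = 1.172 × 13.20 × 0.4096 = 6.340 mg/L.
Minimum DO = 8.67 − 6.340 = 2.330 mg/L.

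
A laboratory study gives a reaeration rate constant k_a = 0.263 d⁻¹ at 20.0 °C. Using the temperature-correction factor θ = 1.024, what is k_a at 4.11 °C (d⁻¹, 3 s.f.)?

k_a ≈ 0.180 d⁻¹

k_a(T₂) = k_a(T₁) · θ^(T₂−T₁) = 0.263 × 1.024^(4.11−20.0)
= 0.263 × 1.024^-15.9 = 0.263 × 0.6860 = 0.1804 d⁻¹.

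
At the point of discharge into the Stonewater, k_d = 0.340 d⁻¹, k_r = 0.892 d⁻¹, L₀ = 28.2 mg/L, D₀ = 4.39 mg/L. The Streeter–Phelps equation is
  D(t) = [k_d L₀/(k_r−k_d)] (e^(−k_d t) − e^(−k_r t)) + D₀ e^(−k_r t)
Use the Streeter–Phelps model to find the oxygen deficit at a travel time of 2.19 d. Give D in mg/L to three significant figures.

k_d L₀/(k_r−k_d) = 0.340×28.2/(0.892−0.340) = 9.588/0.5520 = 17.37 mg/L.
e^(−k_d t) = e^(−0.340×2.190) = 0.4749; e^(−k_r t) = e^(−0.892×2.190) = 0.1418.
D = 17.37 × (0.4749 − 0.1418) + 4.39 × 0.1418 = 5.787 + 0.6224 = 6.409 mg/L.

D ≈ 6.41 mg/L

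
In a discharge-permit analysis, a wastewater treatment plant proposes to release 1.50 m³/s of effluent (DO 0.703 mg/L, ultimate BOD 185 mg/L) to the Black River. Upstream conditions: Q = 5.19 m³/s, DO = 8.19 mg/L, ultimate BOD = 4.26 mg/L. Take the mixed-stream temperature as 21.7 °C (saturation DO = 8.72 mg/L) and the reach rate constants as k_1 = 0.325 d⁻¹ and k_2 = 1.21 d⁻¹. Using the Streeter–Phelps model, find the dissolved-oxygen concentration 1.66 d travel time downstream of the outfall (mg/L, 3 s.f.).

DO ≈ 1.04 mg/L

Mixed DO = (5.19×8.19 + 1.50×0.703)/(5.19+1.50) = 43.56/6.690 = 6.511 mg/L.
Mixed L₀ = (5.19×4.26 + 1.50×185)/(6.690) = 299.6/6.690 = 44.78 mg/L.
Initial deficit D₀ = C_s − DO₀ = 8.72 − 6.511 = 2.209 mg/L.
D(1.66) = [0.325×44.78/(1.21−0.325)](e^(−0.325×1.66) − e^(−1.21×1.66)) + 2.209 e^(−1.21×1.66)
= 16.45 × (0.5830 − 0.1342) + 2.209 × 0.1342 = 7.679 mg/L.
DO = 8.72 − 7.679 = 1.041 mg/L.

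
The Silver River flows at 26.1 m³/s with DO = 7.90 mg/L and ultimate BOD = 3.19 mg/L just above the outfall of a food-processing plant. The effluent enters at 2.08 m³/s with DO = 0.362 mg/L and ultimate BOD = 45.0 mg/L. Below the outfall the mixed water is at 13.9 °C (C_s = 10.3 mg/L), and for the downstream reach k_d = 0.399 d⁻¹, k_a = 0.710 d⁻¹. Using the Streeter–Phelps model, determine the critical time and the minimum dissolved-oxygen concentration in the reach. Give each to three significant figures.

Mixed DO = (26.1×7.90 + 2.08×0.362)/(26.1+2.08) = 206.9/28.18 = 7.344 mg/L.
Mixed L₀ = (26.1×3.19 + 2.08×45.0)/(28.18) = 176.9/28.18 = 6.276 mg/L.
Initial deficit D₀ = C_s − DO₀ = 10.3 − 7.344 = 2.956 mg/L.
t_c = (1/0.3110) ln[(0.710/0.399)(1 − 2.956×0.3110/(0.399×6.276))] = 3.215 × ln(1.126) = 0.3819 d.
D_c = (0.399/0.710) × 6.276 × e^(−0.399×0.3819) = 0.5620 × 6.276 × 0.8587 = 3.029 mg/L.
Minimum DO = 10.3 − 3.029 = 7.271 mg/L.

t_c ≈ 0.382 d; minimum DO ≈ 7.27 mg/L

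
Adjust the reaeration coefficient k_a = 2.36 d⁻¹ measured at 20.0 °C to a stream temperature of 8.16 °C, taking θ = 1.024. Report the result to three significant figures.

k_a(T₂) = k_a(T₁) · θ^(T₂−T₁) = 2.36 × 1.024^(8.16−20.0)
= 2.36 × 1.024^-11.8 = 2.36 × 0.7552 = 1.782 d⁻¹.

k_a ≈ 1.78 d⁻¹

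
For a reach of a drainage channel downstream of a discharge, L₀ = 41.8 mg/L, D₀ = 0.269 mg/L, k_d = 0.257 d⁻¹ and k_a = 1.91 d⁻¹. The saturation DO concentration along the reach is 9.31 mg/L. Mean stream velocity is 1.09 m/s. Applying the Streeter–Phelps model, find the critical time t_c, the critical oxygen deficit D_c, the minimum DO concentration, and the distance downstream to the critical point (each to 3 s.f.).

At the critical point dD/dt = 0, so k_d L₀ e^(−k_d t) = k_a D. Substituting D(t) from the Streeter–Phelps equation and solving for t gives
t_c = ln[(k_a/k_d)(1 − D₀(k_a−k_d)/(k_d L₀))] / (k_a−k_d).
Here k_a−k_d = 1.653 d⁻¹ and 1 − D₀(k_a−k_d)/(k_d L₀) = 1 − 0.269×1.653/(0.257×41.8) = 0.9586, so
t_c = ln(7.432 × 0.9586) / 1.653 = 1.964 / 1.653 = 1.188 d.
D_c = (k_d/k_a) L₀ e^(−k_d t_c) = (0.257/1.91) × 41.8 × e^(−0.257×1.188) = 0.1346 × 41.8 × 0.7369 = 4.145 mg/L.
Minimum DO = C_s − D_c = 9.31 − 4.145 = 5.165 mg/L.
x_c = v t_c = 1.09 m/s × 1.188 d × 86400 s/d = 111900 m ≈ 112 km.

t_c ≈ 1.19 d; D_c ≈ 4.14 mg/L; min DO ≈ 5.17 mg/L; x_c ≈ 112 km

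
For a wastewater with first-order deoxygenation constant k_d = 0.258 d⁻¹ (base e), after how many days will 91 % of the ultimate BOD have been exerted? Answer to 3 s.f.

t ≈ 9.33 d

y/L₀ = 1 − e^(−k_d t) = 0.91 ⇒ e^(−k_d t) = 0.0900
t = −ln(0.0900) / 0.258 = 2.408 / 0.258 = 9.333 d.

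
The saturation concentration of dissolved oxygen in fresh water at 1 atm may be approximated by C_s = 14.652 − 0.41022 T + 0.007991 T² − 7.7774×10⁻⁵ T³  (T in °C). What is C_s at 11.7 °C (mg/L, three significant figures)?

C_s = 14.652 − 0.41022×11.7 + 0.007991×11.7² − 7.7774×10⁻⁵×11.7³ = 10.82 mg/L.

C_s ≈ 10.8 mg/L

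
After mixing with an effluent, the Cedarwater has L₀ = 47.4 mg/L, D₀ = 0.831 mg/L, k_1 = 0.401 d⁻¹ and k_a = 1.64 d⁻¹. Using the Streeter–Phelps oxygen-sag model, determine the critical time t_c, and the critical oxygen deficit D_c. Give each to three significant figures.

At the critical point dD/dt = 0, so k_1 L₀ e^(−k_1 t) = k_a D. Substituting D(t) from the Streeter–Phelps equation and solving for t gives
t_c = ln[(k_a/k_1)(1 − D₀(k_a−k_1)/(k_1 L₀))] / (k_a−k_1).
Here k_a−k_1 = 1.239 d⁻¹ and 1 − D₀(k_a−k_1)/(k_1 L₀) = 1 − 0.831×1.239/(0.401×47.4) = 0.9458, so
t_c = ln(4.090 × 0.9458) / 1.239 = 1.353 / 1.239 = 1.092 d.
L(t_c) = L₀ e^(−k_1 t_c) = 47.4 × 0.6454 = 30.59 mg/L, and at the critical point k_a D_c = k_1 L, so D_c = (0.401/1.64) × 30.59 = 7.481 mg/L.

t_c ≈ 1.09 d; D_c ≈ 7.48 mg/L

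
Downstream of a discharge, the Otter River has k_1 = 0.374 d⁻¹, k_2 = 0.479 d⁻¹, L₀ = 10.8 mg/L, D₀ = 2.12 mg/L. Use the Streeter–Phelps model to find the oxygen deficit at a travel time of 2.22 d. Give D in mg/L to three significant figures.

D ≈ 4.22 mg/L

k_1 L₀/(k_2−k_1) = 0.374×10.8/(0.479−0.374) = 4.039/0.1050 = 38.47 mg/L.
e^(−k_1 t) = e^(−0.374×2.220) = 0.4359; e^(−k_2 t) = e^(−0.479×2.220) = 0.3453.
D = 38.47 × (0.4359 − 0.3453) + 2.12 × 0.3453 = 3.487 + 0.7320 = 4.219 mg/L.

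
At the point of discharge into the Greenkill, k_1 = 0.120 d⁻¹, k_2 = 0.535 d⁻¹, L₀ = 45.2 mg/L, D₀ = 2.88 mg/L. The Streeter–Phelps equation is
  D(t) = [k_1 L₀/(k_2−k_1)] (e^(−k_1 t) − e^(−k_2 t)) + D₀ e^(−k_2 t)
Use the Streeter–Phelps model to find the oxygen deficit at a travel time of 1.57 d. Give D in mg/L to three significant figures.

k_1 L₀/(k_2−k_1) = 0.120×45.2/(0.535−0.120) = 5.424/0.4150 = 13.07 mg/L.
e^(−k_1 t) = e^(−0.120×1.570) = 0.8283; e^(−k_2 t) = e^(−0.535×1.570) = 0.4317.
D = 13.07 × (0.8283 − 0.4317) + 2.88 × 0.4317 = 5.183 + 1.243 = 6.426 mg/L.

D ≈ 6.43 mg/L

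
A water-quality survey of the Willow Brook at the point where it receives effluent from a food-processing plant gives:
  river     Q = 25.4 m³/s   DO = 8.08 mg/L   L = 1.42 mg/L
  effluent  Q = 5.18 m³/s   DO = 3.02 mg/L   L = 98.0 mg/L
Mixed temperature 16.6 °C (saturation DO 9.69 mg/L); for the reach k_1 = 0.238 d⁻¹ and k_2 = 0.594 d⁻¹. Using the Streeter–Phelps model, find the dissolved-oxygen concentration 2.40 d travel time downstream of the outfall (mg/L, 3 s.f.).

DO ≈ 5.24 mg/L

Mixed DO = (25.4×8.08 + 5.18×3.02)/(25.4+5.18) = 220.9/30.58 = 7.223 mg/L.
Mixed L₀ = (25.4×1.42 + 5.18×98.0)/(30.58) = 543.7/30.58 = 17.78 mg/L.
Initial deficit D₀ = C_s − DO₀ = 9.69 − 7.223 = 2.467 mg/L.
D(2.40) = [0.238×17.78/(0.594−0.238)](e^(−0.238×2.40) − e^(−0.594×2.40)) + 2.467 e^(−0.594×2.40)
= 11.89 × (0.5648 − 0.2404) + 2.467 × 0.2404 = 4.450 mg/L.
DO = 9.69 − 4.450 = 5.240 mg/L.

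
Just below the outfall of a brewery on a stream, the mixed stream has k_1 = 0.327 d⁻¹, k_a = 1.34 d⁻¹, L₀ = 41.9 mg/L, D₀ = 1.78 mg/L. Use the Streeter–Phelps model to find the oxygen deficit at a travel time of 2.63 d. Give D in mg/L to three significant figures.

k_1 L₀/(k_a−k_1) = 0.327×41.9/(1.34−0.327) = 13.70/1.013 = 13.53 mg/L.
e^(−k_1 t) = e^(−0.327×2.630) = 0.4232; e^(−k_a t) = e^(−1.34×2.630) = 0.02948.
D = 13.53 × (0.4232 − 0.02948) + 1.78 × 0.02948 = 5.325 + 0.05247 = 5.377 mg/L.

D ≈ 5.38 mg/L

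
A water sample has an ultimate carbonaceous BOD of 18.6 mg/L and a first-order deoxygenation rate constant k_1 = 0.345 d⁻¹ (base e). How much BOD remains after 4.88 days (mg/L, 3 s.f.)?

L ≈ 3.45 mg/L

L_t = L₀ e^(−k_1 t) = 18.6 × e^(−0.345×4.88) = 18.6 × 0.1857 = 3.454 mg/L.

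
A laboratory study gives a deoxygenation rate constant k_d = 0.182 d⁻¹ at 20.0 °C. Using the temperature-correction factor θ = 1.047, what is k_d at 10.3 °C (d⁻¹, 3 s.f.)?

k_d ≈ 0.117 d⁻¹

k_d(T₂) = k_d(T₁) · θ^(T₂−T₁) = 0.182 × 1.047^(10.3−20.0)
= 0.182 × 1.047^-9.70 = 0.182 × 0.6405 = 0.1166 d⁻¹.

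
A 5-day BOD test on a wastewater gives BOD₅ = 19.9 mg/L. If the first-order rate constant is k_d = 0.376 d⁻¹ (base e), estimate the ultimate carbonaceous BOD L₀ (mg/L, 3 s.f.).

BOD₅ = L₀(1 − e^(−5k_d)) ⇒ L₀ = BOD₅ / (1 − e^(−5×0.376))
= 19.9 / (1 − 0.1526) = 19.9 / 0.8474 = 23.48 mg/L.

L₀ ≈ 23.5 mg/L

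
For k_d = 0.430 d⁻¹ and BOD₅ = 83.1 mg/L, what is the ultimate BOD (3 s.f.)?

BOD₅ = L₀(1 − e^(−5k_d)) ⇒ L₀ = BOD₅ / (1 − e^(−5×0.430))
= 83.1 / (1 − 0.1165) = 83.1 / 0.8835 = 94.06 mg/L.

L₀ ≈ 94.1 mg/L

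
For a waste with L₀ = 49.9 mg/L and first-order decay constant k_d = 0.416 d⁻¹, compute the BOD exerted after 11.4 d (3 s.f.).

y_t = L₀(1 − e^(−k_d t)) = 49.9 × (1 − e^(−0.416×11.4))
= 49.9 × (1 − 0.008718) = 49.9 × 0.9913 = 49.46 mg/L.

y ≈ 49.5 mg/L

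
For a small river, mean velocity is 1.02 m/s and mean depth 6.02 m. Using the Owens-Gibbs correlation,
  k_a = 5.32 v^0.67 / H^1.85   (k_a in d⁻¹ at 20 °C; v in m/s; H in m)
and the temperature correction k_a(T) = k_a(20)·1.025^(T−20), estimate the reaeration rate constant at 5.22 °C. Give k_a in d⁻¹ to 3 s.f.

k_a(20) = 5.32 × 1.02^0.67 / 6.02^1.85 = 5.32 × 1.013 / 27.69 = 0.1947 d⁻¹.
k_a(5.22) = 0.1947 × 1.025^(5.22−20) = 0.1947 × 0.6942 = 0.1352 d⁻¹.

k_a ≈ 0.135 d⁻¹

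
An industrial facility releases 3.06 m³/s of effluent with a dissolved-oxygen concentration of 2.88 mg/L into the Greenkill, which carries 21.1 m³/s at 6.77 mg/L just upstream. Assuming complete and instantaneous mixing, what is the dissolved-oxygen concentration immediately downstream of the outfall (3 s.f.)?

6.28 mg/L

Flow-weighted mixing: C = (Q_r C_r + Q_w C_w)/(Q_r + Q_w)
= (21.1×6.77 + 3.06×2.88)/(21.1 + 3.06) = 151.7/24.16 = 6.277 mg/L.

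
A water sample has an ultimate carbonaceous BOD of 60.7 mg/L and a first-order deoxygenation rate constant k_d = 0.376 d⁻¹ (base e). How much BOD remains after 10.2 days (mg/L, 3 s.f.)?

L_t = L₀ e^(−k_d t) = 60.7 × e^(−0.376×10.2) = 60.7 × 0.02160 = 1.311 mg/L.

L ≈ 1.31 mg/L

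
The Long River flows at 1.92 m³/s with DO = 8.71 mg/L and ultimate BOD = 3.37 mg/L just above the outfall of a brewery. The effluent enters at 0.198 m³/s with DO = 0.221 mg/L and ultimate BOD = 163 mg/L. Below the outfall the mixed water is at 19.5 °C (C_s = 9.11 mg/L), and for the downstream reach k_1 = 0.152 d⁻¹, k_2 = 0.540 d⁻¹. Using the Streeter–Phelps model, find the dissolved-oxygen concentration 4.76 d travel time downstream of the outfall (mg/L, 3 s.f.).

DO ≈ 6.09 mg/L

Mixed DO = (1.92×8.71 + 0.198×0.221)/(1.92+0.198) = 16.77/2.118 = 7.916 mg/L.
Mixed L₀ = (1.92×3.37 + 0.198×163)/(2.118) = 38.74/2.118 = 18.29 mg/L.
Initial deficit D₀ = C_s − DO₀ = 9.11 − 7.916 = 1.194 mg/L.
D(4.76) = [0.152×18.29/(0.540−0.152)](e^(−0.152×4.76) − e^(−0.540×4.76)) + 1.194 e^(−0.540×4.76)
= 7.166 × (0.4850 − 0.07650) + 1.194 × 0.07650 = 3.019 mg/L.
DO = 9.11 − 3.019 = 6.091 mg/L.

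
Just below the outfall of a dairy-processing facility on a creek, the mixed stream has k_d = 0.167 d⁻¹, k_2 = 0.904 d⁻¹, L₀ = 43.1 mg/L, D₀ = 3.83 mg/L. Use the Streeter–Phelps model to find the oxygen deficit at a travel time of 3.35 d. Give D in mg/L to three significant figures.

D ≈ 5.29 mg/L

k_d L₀/(k_2−k_d) = 0.167×43.1/(0.904−0.167) = 7.198/0.7370 = 9.766 mg/L.
e^(−k_d t) = e^(−0.167×3.350) = 0.5715; e^(−k_2 t) = e^(−0.904×3.350) = 0.04839.
D = 9.766 × (0.5715 − 0.04839) + 3.83 × 0.04839 = 5.109 + 0.1853 = 5.294 mg/L.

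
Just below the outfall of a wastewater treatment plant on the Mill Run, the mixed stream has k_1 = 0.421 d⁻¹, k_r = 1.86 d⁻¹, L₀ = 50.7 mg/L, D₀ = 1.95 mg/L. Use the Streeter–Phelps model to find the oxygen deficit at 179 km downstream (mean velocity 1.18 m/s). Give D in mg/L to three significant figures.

D ≈ 6.59 mg/L

Travel time t = x/v = 179 km / (1.18 m/s) = 179000 m / 1.18 m/s = 151700 s = 1.756 d.
k_1 L₀/(k_r−k_1) = 0.421×50.7/(1.86−0.421) = 21.34/1.439 = 14.83 mg/L.
e^(−k_1 t) = e^(−0.421×1.756) = 0.4775; e^(−k_r t) = e^(−1.86×1.756) = 0.03817.
D = 14.83 × (0.4775 − 0.03817) + 1.95 × 0.03817 = 6.517 + 0.07444 = 6.591 mg/L.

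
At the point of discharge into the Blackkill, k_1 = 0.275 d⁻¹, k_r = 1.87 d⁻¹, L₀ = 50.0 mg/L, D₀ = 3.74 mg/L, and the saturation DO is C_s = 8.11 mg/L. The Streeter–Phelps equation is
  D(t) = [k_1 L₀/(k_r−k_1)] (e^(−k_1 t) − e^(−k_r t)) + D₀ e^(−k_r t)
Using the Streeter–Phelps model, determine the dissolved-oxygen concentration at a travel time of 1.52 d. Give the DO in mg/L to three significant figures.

k_1 L₀/(k_r−k_1) = 0.275×50.0/(1.87−0.275) = 13.75/1.595 = 8.621 mg/L.
e^(−k_1 t) = e^(−0.275×1.520) = 0.6584; e^(−k_r t) = e^(−1.87×1.520) = 0.05829.
D = 8.621 × (0.6584 − 0.05829) + 3.74 × 0.05829 = 5.173 + 0.2180 = 5.391 mg/L.
DO = C_s − D = 8.11 − 5.391 = 2.719 mg/L.

DO ≈ 2.72 mg/L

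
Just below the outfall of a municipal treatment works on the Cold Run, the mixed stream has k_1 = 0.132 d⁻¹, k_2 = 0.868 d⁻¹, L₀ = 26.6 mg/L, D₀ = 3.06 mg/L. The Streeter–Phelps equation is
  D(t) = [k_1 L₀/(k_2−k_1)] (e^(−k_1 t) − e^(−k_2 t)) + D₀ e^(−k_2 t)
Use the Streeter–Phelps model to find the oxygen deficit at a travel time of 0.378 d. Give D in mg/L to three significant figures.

k_1 L₀/(k_2−k_1) = 0.132×26.6/(0.868−0.132) = 3.511/0.7360 = 4.771 mg/L.
e^(−k_1 t) = e^(−0.132×0.3780) = 0.9513; e^(−k_2 t) = e^(−0.868×0.3780) = 0.7203.
D = 4.771 × (0.9513 − 0.7203) + 3.06 × 0.7203 = 1.102 + 2.204 = 3.306 mg/L.

D ≈ 3.31 mg/L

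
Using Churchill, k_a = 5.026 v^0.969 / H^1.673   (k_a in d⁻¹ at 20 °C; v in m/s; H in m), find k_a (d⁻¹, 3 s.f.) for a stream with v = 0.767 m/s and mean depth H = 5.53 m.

k_a = 5.026 × 0.767^0.969 / 5.53^1.673 = 5.026 × 0.7733 / 17.48 = 0.2223 d⁻¹.

k_a ≈ 0.222 d⁻¹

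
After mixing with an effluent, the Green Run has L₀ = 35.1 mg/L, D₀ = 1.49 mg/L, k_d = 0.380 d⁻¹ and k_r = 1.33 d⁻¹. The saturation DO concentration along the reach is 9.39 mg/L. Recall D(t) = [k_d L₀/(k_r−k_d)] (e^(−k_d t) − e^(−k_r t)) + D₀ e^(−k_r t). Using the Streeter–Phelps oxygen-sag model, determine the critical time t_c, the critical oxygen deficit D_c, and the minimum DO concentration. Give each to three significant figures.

t_c = [1/(k_r−k_d)] ln[(k_r/k_d)(1 − D₀(k_r−k_d)/(k_d L₀))]
= [1/(1.33−0.380)] ln[(1.33/0.380)(1 − 1.49×0.9500/(0.380×35.1))]
= (1/0.9500) ln[3.500 × 0.8939] = 1.053 × ln(3.129) = 1.053 × 1.141 = 1.201 d.
D_c = (k_d/k_r) L₀ e^(−k_d t_c) = (0.380/1.33) × 35.1 × e^(−0.380×1.201) = 0.2857 × 35.1 × 0.6337 = 6.355 mg/L.
Minimum DO = C_s − D_c = 9.39 − 6.355 = 3.035 mg/L.

t_c ≈ 1.20 d; D_c ≈ 6.35 mg/L; min DO ≈ 3.04 mg/L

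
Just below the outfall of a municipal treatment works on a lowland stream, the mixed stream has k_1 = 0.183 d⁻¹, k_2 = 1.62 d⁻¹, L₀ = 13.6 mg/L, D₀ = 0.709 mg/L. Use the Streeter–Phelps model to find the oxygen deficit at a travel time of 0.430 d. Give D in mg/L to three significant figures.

D ≈ 1.09 mg/L

k_1 L₀/(k_2−k_1) = 0.183×13.6/(1.62−0.183) = 2.489/1.437 = 1.732 mg/L.
e^(−k_1 t) = e^(−0.183×0.4300) = 0.9243; e^(−k_2 t) = e^(−1.62×0.4300) = 0.4983.
D = 1.732 × (0.9243 − 0.4983) + 0.709 × 0.4983 = 0.7379 + 0.3533 = 1.091 mg/L.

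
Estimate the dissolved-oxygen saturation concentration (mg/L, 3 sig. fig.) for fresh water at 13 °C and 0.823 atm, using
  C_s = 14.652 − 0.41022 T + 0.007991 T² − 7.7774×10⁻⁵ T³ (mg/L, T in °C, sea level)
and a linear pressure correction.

C_s ≈ 8.64 mg/L

At sea level: C_s = 14.652 − 0.41022×13 + 0.007991×13² − 7.7774×10⁻⁵×13³ = 10.50 mg/L.
Pressure correction: C_s' = 10.50 × 0.823 = 8.640 mg/L.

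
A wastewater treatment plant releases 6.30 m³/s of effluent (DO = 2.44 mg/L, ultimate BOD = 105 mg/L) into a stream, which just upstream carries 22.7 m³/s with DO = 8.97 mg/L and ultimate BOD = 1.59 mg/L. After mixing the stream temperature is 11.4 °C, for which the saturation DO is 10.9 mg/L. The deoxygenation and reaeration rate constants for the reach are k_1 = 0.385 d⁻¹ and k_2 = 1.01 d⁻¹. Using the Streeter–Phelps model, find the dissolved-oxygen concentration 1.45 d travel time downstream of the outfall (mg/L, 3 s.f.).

Mixed DO = (22.7×8.97 + 6.30×2.44)/(22.7+6.30) = 219.0/29.00 = 7.551 mg/L.
Mixed L₀ = (22.7×1.59 + 6.30×105)/(29.00) = 697.6/29.00 = 24.05 mg/L.
Initial deficit D₀ = C_s − DO₀ = 10.9 − 7.551 = 3.349 mg/L.
D(1.45) = [0.385×24.05/(1.01−0.385)](e^(−0.385×1.45) − e^(−1.01×1.45)) + 3.349 e^(−1.01×1.45)
= 14.82 × (0.5722 − 0.2312) + 3.349 × 0.2312 = 5.827 mg/L.
DO = 10.9 − 5.827 = 5.073 mg/L.

DO ≈ 5.07 mg/L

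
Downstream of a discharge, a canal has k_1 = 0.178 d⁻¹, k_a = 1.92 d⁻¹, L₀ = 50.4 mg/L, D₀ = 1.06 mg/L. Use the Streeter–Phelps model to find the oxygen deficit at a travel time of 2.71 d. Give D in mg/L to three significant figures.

D ≈ 3.16 mg/L

k_1 L₀/(k_a−k_1) = 0.178×50.4/(1.92−0.178) = 8.971/1.742 = 5.150 mg/L.
e^(−k_1 t) = e^(−0.178×2.710) = 0.6173; e^(−k_a t) = e^(−1.92×2.710) = 0.005499.
D = 5.150 × (0.6173 − 0.005499) + 1.06 × 0.005499 = 3.151 + 0.005829 = 3.157 mg/L.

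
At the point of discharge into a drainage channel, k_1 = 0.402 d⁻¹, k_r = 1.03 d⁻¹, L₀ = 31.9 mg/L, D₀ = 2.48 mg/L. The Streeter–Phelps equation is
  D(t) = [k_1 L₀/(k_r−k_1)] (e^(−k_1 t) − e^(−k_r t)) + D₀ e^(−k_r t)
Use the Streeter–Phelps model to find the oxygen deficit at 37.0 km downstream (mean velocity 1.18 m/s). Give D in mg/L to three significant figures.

Travel time t = x/v = 37.0 km / (1.18 m/s) = 37000 m / 1.18 m/s = 31360 s = 0.3629 d.
k_1 L₀/(k_r−k_1) = 0.402×31.9/(1.03−0.402) = 12.82/0.6280 = 20.42 mg/L.
e^(−k_1 t) = e^(−0.402×0.3629) = 0.8643; e^(−k_r t) = e^(−1.03×0.3629) = 0.6881.
D = 20.42 × (0.8643 − 0.6881) + 2.48 × 0.6881 = 3.597 + 1.707 = 5.303 mg/L.

D ≈ 5.30 mg/L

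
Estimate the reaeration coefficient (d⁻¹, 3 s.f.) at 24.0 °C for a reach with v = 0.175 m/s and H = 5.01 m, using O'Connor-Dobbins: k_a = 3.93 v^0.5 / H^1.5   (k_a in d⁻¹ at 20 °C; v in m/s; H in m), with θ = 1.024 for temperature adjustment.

k_a ≈ 0.161 d⁻¹

k_a(20) = 3.93 × 0.175^0.5 / 5.01^1.5 = 3.93 × 0.4183 / 11.21 = 0.1466 d⁻¹.
k_a(24.0) = 0.1466 × 1.024^(24.0−20) = 0.1466 × 1.100 = 0.1612 d⁻¹.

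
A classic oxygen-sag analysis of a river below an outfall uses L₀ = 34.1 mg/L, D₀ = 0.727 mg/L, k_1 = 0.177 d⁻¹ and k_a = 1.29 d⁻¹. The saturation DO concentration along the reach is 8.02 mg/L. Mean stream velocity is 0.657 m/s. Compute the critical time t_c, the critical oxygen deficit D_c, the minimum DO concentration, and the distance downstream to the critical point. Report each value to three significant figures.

t_c ≈ 1.66 d; D_c ≈ 3.49 mg/L; min DO ≈ 4.53 mg/L; x_c ≈ 94.0 km

With k_a/k_1 = 7.288 and 1 − D₀(k_a−k_1)/(k_1 L₀) = 0.8659,
t_c = ln(7.288 × 0.8659) / (1.29 − 0.177) = ln(6.311) / 1.113 = 1.842/1.113 = 1.655 d.
D_c = (k_1/k_a) L₀ e^(−k_1 t_c) = (0.177/1.29) × 34.1 × e^(−0.177×1.655) = 0.1372 × 34.1 × 0.7460 = 3.491 mg/L.
Minimum DO = C_s − D_c = 8.02 − 3.491 = 4.529 mg/L.
x_c = v t_c = 0.657 m/s × 1.655 d × 86400 s/d = 93960 m ≈ 94.0 km.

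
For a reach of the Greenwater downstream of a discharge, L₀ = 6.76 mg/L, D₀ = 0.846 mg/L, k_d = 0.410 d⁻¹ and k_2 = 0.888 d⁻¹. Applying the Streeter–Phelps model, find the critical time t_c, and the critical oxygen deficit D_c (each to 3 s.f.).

t_c ≈ 1.29 d; D_c ≈ 1.84 mg/L

t_c = [1/(k_2−k_d)] ln[(k_2/k_d)(1 − D₀(k_2−k_d)/(k_d L₀))]
= [1/(0.888−0.410)] ln[(0.888/0.410)(1 − 0.846×0.4780/(0.410×6.76))]
= (1/0.4780) ln[2.166 × 0.8541] = 2.092 × ln(1.850) = 2.092 × 0.6151 = 1.287 d.
L(t_c) = L₀ e^(−k_d t_c) = 6.76 × 0.5900 = 3.989 mg/L, and at the critical point k_2 D_c = k_d L, so D_c = (0.410/0.888) × 3.989 = 1.842 mg/L.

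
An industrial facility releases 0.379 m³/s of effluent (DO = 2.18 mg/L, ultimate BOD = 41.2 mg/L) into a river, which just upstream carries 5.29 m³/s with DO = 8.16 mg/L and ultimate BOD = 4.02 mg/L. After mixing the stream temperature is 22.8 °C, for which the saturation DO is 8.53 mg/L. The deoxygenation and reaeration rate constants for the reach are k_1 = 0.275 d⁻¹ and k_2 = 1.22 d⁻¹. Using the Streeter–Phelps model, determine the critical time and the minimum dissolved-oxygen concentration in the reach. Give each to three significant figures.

t_c ≈ 1.02 d; minimum DO ≈ 7.42 mg/L

Mixed DO = (5.29×8.16 + 0.379×2.18)/(5.29+0.379) = 43.99/5.669 = 7.760 mg/L.
Mixed L₀ = (5.29×4.02 + 0.379×41.2)/(5.669) = 36.88/5.669 = 6.506 mg/L.
Initial deficit D₀ = C_s − DO₀ = 8.53 − 7.760 = 0.7698 mg/L.
t_c = (1/0.9450) ln[(1.22/0.275)(1 − 0.7698×0.9450/(0.275×6.506))] = 1.058 × ln(2.632) = 1.024 d.
D_c = (0.275/1.22) × 6.506 × e^(−0.275×1.024) = 0.2254 × 6.506 × 0.7545 = 1.106 mg/L.
Minimum DO = 8.53 − 1.106 = 7.424 mg/L.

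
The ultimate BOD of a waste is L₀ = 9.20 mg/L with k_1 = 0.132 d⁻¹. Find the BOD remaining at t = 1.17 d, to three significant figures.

L_t = L₀ e^(−k_1 t) = 9.20 × e^(−0.132×1.17) = 9.20 × 0.8569 = 7.883 mg/L.

L ≈ 7.88 mg/L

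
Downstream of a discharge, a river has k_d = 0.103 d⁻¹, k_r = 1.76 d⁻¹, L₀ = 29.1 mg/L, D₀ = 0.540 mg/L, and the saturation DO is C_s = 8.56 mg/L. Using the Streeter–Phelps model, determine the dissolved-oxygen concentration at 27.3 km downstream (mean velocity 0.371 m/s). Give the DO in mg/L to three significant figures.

Travel time t = x/v = 27.3 km / (0.371 m/s) = 27300 m / 0.371 m/s = 73580 s = 0.8517 d.
k_d L₀/(k_r−k_d) = 0.103×29.1/(1.76−0.103) = 2.997/1.657 = 1.809 mg/L.
e^(−k_d t) = e^(−0.103×0.8517) = 0.9160; e^(−k_r t) = e^(−1.76×0.8517) = 0.2234.
D = 1.809 × (0.9160 − 0.2234) + 0.540 × 0.2234 = 1.253 + 0.1206 = 1.374 mg/L.
DO = C_s − D = 8.56 − 1.374 = 7.186 mg/L.

DO ≈ 7.19 mg/L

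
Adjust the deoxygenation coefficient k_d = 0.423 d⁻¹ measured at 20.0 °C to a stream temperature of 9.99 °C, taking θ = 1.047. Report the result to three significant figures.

k_d ≈ 0.267 d⁻¹

k_d(T₂) = k_d(T₁) · θ^(T₂−T₁) = 0.423 × 1.047^(9.99−20.0)
= 0.423 × 1.047^-10.0 = 0.423 × 0.6314 = 0.2671 d⁻¹.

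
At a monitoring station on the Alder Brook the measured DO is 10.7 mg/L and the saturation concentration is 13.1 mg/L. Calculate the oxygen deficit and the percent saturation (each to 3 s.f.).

D ≈ 2.40 mg/L; 81.7 % saturation

D = C_s − C = 13.1 − 10.7 = 2.40 mg/L.
% saturation = 10.7/13.1 × 100 = 81.7 %.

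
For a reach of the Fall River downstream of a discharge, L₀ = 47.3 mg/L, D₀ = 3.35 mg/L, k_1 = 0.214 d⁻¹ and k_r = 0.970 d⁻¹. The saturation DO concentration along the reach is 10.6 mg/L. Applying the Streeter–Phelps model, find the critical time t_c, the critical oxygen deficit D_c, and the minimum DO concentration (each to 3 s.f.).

t_c ≈ 1.62 d; D_c ≈ 7.38 mg/L; min DO ≈ 3.22 mg/L

t_c = [1/(k_r−k_1)] ln[(k_r/k_1)(1 − D₀(k_r−k_1)/(k_1 L₀))]
= [1/(0.970−0.214)] ln[(0.970/0.214)(1 − 3.35×0.7560/(0.214×47.3))]
= (1/0.7560) ln[4.533 × 0.7498] = 1.323 × ln(3.399) = 1.323 × 1.223 = 1.618 d.
D_c = (k_1/k_r) L₀ e^(−k_1 t_c) = (0.214/0.970) × 47.3 × e^(−0.214×1.618) = 0.2206 × 47.3 × 0.7073 = 7.381 mg/L.
Minimum DO = C_s − D_c = 10.6 − 7.381 = 3.219 mg/L.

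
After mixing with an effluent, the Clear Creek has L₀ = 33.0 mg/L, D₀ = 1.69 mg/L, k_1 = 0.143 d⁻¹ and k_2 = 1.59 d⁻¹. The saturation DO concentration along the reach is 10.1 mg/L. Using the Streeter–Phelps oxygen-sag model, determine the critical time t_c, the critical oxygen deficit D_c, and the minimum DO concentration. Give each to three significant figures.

At the critical point dD/dt = 0, so k_1 L₀ e^(−k_1 t) = k_2 D. Substituting D(t) from the Streeter–Phelps equation and solving for t gives
t_c = ln[(k_2/k_1)(1 − D₀(k_2−k_1)/(k_1 L₀))] / (k_2−k_1).
Here k_2−k_1 = 1.447 d⁻¹ and 1 − D₀(k_2−k_1)/(k_1 L₀) = 1 − 1.69×1.447/(0.143×33.0) = 0.4818, so
t_c = ln(11.12 × 0.4818) / 1.447 = 1.678 / 1.447 = 1.160 d.
L(t_c) = L₀ e^(−k_1 t_c) = 33.0 × 0.8472 = 27.96 mg/L, and at the critical point k_2 D_c = k_1 L, so D_c = (0.143/1.59) × 27.96 = 2.514 mg/L.
Minimum DO = C_s − D_c = 10.1 − 2.514 = 7.586 mg/L.

t_c ≈ 1.16 d; D_c ≈ 2.51 mg/L; min DO ≈ 7.59 mg/L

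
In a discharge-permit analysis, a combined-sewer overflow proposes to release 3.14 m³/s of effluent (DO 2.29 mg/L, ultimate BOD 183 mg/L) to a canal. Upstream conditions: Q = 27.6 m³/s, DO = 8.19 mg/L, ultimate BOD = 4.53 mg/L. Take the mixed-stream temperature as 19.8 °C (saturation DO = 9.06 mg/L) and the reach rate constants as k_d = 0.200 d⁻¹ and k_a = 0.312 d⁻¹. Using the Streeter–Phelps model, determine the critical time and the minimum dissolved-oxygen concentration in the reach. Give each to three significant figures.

Mixed DO = (27.6×8.19 + 3.14×2.29)/(27.6+3.14) = 233.2/30.74 = 7.587 mg/L.
Mixed L₀ = (27.6×4.53 + 3.14×183)/(30.74) = 699.6/30.74 = 22.76 mg/L.
Initial deficit D₀ = C_s − DO₀ = 9.06 − 7.587 = 1.473 mg/L.
t_c = (1/0.1120) ln[(0.312/0.200)(1 − 1.473×0.1120/(0.200×22.76))] = 8.929 × ln(1.503) = 3.641 d.
D_c = (0.200/0.312) × 22.76 × e^(−0.200×3.641) = 0.6410 × 22.76 × 0.4828 = 7.044 mg/L.
Minimum DO = 9.06 − 7.044 = 2.016 mg/L.

t_c ≈ 3.64 d; minimum DO ≈ 2.02 mg/L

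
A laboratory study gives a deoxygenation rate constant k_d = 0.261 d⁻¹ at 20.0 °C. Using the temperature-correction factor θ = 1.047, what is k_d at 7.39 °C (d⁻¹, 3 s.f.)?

k_d(T₂) = k_d(T₁) · θ^(T₂−T₁) = 0.261 × 1.047^(7.39−20.0)
= 0.261 × 1.047^-12.6 = 0.261 × 0.5604 = 0.1463 d⁻¹.

k_d ≈ 0.146 d⁻¹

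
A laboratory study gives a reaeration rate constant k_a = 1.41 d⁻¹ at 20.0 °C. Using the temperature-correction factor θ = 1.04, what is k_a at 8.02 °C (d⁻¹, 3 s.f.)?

k_a(T₂) = k_a(T₁) · θ^(T₂−T₁) = 1.41 × 1.04^(8.02−20.0)
= 1.41 × 1.04^-12.0 = 1.41 × 0.6251 = 0.8814 d⁻¹.

k_a ≈ 0.881 d⁻¹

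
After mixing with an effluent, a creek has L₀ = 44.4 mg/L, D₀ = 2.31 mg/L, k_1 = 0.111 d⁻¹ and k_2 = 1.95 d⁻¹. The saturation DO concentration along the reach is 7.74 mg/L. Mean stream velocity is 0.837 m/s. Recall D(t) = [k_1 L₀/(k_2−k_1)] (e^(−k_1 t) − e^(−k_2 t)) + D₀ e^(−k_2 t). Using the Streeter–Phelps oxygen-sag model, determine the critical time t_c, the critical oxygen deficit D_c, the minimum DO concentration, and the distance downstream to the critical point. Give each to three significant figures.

t_c ≈ 0.482 d; D_c ≈ 2.40 mg/L; min DO ≈ 5.34 mg/L; x_c ≈ 34.8 km

With k_2/k_1 = 17.57 and 1 − D₀(k_2−k_1)/(k_1 L₀) = 0.1380,
t_c = ln(17.57 × 0.1380) / (1.95 − 0.111) = ln(2.425) / 1.839 = 0.8858/1.839 = 0.4817 d.
L(t_c) = L₀ e^(−k_1 t_c) = 44.4 × 0.9479 = 42.09 mg/L, and at the critical point k_2 D_c = k_1 L, so D_c = (0.111/1.95) × 42.09 = 2.396 mg/L.
Minimum DO = C_s − D_c = 7.74 − 2.396 = 5.344 mg/L.
x_c = v t_c = 0.837 m/s × 0.4817 d × 86400 s/d = 34830 m ≈ 34.8 km.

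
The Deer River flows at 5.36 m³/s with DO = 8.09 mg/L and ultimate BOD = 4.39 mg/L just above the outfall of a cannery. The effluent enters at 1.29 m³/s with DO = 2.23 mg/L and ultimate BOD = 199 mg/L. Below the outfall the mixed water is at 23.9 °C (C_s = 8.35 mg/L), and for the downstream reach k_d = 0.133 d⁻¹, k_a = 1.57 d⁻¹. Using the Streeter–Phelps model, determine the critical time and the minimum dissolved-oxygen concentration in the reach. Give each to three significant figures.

Mixed DO = (5.36×8.09 + 1.29×2.23)/(5.36+1.29) = 46.24/6.650 = 6.953 mg/L.
Mixed L₀ = (5.36×4.39 + 1.29×199)/(6.650) = 280.2/6.650 = 42.14 mg/L.
Initial deficit D₀ = C_s − DO₀ = 8.35 − 6.953 = 1.397 mg/L.
t_c = (1/1.437) ln[(1.57/0.133)(1 − 1.397×1.437/(0.133×42.14))] = 0.6959 × ln(7.577) = 1.409 d.
D_c = (0.133/1.57) × 42.14 × e^(−0.133×1.409) = 0.08471 × 42.14 × 0.8291 = 2.960 mg/L.
Minimum DO = 8.35 − 2.960 = 5.390 mg/L.

t_c ≈ 1.41 d; minimum DO ≈ 5.39 mg/L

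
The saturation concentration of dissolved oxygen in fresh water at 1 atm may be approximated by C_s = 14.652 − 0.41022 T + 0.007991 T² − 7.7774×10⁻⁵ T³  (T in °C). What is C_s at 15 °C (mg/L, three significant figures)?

C_s ≈ 10.0 mg/L

C_s = 14.652 − 0.41022×15 + 0.007991×15² − 7.7774×10⁻⁵×15³ = 10.03 mg/L.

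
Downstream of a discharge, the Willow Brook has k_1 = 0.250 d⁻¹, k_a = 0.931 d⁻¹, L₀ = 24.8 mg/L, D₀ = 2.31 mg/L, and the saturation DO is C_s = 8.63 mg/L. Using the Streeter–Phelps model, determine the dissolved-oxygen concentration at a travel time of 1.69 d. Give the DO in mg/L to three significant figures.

DO ≈ 4.07 mg/L

k_1 L₀/(k_a−k_1) = 0.250×24.8/(0.931−0.250) = 6.200/0.6810 = 9.104 mg/L.
e^(−k_1 t) = e^(−0.250×1.690) = 0.6554; e^(−k_a t) = e^(−0.931×1.690) = 0.2073.
D = 9.104 × (0.6554 − 0.2073) + 2.31 × 0.2073 = 4.079 + 0.4790 = 4.558 mg/L.
DO = C_s − D = 8.63 − 4.558 = 4.072 mg/L.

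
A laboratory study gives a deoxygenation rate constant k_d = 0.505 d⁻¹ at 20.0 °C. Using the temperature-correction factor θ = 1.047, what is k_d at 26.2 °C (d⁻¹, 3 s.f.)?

k_d ≈ 0.671 d⁻¹

k_d(T₂) = k_d(T₁) · θ^(T₂−T₁) = 0.505 × 1.047^(26.2−20.0)
= 0.505 × 1.047^6.20 = 0.505 × 1.329 = 0.6714 d⁻¹.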